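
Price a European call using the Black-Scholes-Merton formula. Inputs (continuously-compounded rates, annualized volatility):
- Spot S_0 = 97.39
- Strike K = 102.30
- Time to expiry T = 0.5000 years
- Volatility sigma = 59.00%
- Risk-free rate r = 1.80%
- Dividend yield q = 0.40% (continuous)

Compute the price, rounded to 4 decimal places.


Answer: Price = 14.3948

Derivation:
d1 = (ln(S/K) + (r - q + 0.5*sigma^2) * T) / (sigma * sqrt(T)) = 0.10747751
d2 = d1 - sigma * sqrt(T) = -0.30971550
exp(-rT) = 0.99104038; exp(-qT) = 0.99800200
C = S_0 * exp(-qT) * N(d1) - K * exp(-rT) * N(d2)
N(d1) = 0.54279491; N(d2) = 0.37838866
C = 97.3900 * 0.99800200 * 0.54279491 - 102.3000 * 0.99104038 * 0.37838866 = 14.3948


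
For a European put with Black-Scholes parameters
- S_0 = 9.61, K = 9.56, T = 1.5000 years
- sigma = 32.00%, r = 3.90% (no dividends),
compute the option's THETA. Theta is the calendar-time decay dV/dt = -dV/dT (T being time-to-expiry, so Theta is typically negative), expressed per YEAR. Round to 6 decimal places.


Answer: Theta = -0.289162

Derivation:
d1 = 0.3585351203; d2 = -0.0333832386
phi(d1) = 0.3741074402; exp(-qT) = 1.0000000000; exp(-rT) = 0.9431782404
Theta = -S*exp(-qT)*phi(d1)*sigma/(2*sqrt(T)) + r*K*exp(-rT)*N(-d2) - q*S*exp(-qT)*N(-d1)
N(-d1) = 0.3599714451; N(-d2) = 0.5133155121; sqrt(T) = 1.2247448714
Term 1 = -9.6100 * 1.0000000000 * 0.3741074402 * 0.3200 / (2 * 1.2247448714) = -0.4696713687
Term 2 = 0.0390 * 9.5600 * 0.9431782404 * 0.5133155121 = 0.1805097483
Term 3 = 0 (no dividend yield, q = 0)
Theta = -0.4696713687 + (0.1805097483) + (0.0000000000) = -0.289162


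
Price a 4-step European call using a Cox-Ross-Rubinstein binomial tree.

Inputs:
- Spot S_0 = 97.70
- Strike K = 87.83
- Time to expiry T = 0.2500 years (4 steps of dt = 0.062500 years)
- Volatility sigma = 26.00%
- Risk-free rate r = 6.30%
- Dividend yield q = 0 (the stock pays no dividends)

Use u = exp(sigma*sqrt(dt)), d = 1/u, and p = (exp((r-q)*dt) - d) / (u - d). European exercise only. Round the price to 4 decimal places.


Answer: Price = V(0,0) = 12.4022

Derivation:
dt = T/N = 0.062500
u = exp(sigma*sqrt(dt)) = 1.067159; d = 1/u = 0.937067
p = (exp((r-q)*dt) - d) / (u - d) = 0.514083
Discount per step: exp(-r*dt) = 0.996070
Stock lattice S(k, i) with i counting down-moves:
  k=0: S(0,0) = 97.7000
  k=1: S(1,0) = 104.2614; S(1,1) = 91.5515
  k=2: S(2,0) = 111.2635; S(2,1) = 97.7000; S(2,2) = 85.7899
  k=3: S(3,0) = 118.7359; S(3,1) = 104.2614; S(3,2) = 91.5515; S(3,3) = 80.3909
  k=4: S(4,0) = 126.7101; S(4,1) = 111.2635; S(4,2) = 97.7000; S(4,3) = 85.7899; S(4,4) = 75.3317
Terminal payoffs V(N, i) = max(S_T - K, 0):
  V(4,0) = 38.880069; V(4,1) = 23.433533; V(4,2) = 9.870000; V(4,3) = 0.000000; V(4,4) = 0.000000
Backward induction: V(k, i) = exp(-r*dt) * [p * V(k+1, i) + (1-p) * V(k+1, i+1)].
  V(3,0) = exp(-r*dt) * [p*38.880069 + (1-p)*23.433533] = 31.251034
  V(3,1) = exp(-r*dt) * [p*23.433533 + (1-p)*9.870000] = 16.776587
  V(3,2) = exp(-r*dt) * [p*9.870000 + (1-p)*0.000000] = 5.054055
  V(3,3) = exp(-r*dt) * [p*0.000000 + (1-p)*0.000000] = 0.000000
  V(2,0) = exp(-r*dt) * [p*31.251034 + (1-p)*16.776587] = 24.122478
  V(2,1) = exp(-r*dt) * [p*16.776587 + (1-p)*5.054055] = 11.036861
  V(2,2) = exp(-r*dt) * [p*5.054055 + (1-p)*0.000000] = 2.587991
  V(1,0) = exp(-r*dt) * [p*24.122478 + (1-p)*11.036861] = 17.694140
  V(1,1) = exp(-r*dt) * [p*11.036861 + (1-p)*2.587991] = 6.904169
  V(0,0) = exp(-r*dt) * [p*17.694140 + (1-p)*6.904169] = 12.402175


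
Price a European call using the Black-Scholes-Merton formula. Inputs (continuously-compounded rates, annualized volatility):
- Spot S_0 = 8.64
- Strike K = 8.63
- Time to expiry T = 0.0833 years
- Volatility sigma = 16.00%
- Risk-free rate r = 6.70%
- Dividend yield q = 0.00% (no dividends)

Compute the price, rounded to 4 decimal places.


Answer: Price = 0.1893

Derivation:
d1 = (ln(S/K) + (r - q + 0.5*sigma^2) * T) / (sigma * sqrt(T)) = 0.16902606
d2 = d1 - sigma * sqrt(T) = 0.12284728
exp(-rT) = 0.99443445; exp(-qT) = 1.00000000
C = S_0 * exp(-qT) * N(d1) - K * exp(-rT) * N(d2)
N(d1) = 0.56711193; N(d2) = 0.54888598
C = 8.6400 * 1.00000000 * 0.56711193 - 8.6300 * 0.99443445 * 0.54888598 = 0.1893


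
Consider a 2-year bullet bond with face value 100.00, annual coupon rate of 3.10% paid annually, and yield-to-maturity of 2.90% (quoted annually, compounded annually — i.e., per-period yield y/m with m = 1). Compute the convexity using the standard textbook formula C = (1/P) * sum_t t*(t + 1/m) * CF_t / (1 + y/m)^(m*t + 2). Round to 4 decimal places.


Coupon per period c = face * coupon_rate / m = 3.100000
Periods per year m = 1; per-period yield y/m = 0.029000
Number of cashflows N = 2
Cashflows (t years, CF_t, discount factor 1/(1+y/m)^(m*t), PV):
  t = 1.0000: CF_t = 3.100000, DF = 0.971817, PV = 3.012634
  t = 2.0000: CF_t = 103.100000, DF = 0.944429, PV = 97.370616
Price P = sum_t PV_t = 100.383249
Convexity numerator sum_t t*(t + 1/m) * CF_t / (1+y/m)^(m*t + 2):
  t = 1.0000: term = 5.690436
  t = 2.0000: term = 551.757718
Convexity = (1/P) * sum = 557.448154 / 100.383249 = 5.553199

Answer: Convexity = 5.5532


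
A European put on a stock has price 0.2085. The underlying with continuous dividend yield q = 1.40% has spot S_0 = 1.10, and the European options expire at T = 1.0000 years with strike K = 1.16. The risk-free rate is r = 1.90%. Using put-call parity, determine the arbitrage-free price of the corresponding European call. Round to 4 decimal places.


Put-call parity: C - P = S_0 * exp(-qT) - K * exp(-rT).
S_0 * exp(-qT) = 1.1000 * 0.98609754 = 1.08470730
K * exp(-rT) = 1.1600 * 0.98117936 = 1.13816806
C = P + S*exp(-qT) - K*exp(-rT)
C = 0.2085 + 1.08470730 - 1.13816806 = 0.1550

Answer: Call price = 0.1550


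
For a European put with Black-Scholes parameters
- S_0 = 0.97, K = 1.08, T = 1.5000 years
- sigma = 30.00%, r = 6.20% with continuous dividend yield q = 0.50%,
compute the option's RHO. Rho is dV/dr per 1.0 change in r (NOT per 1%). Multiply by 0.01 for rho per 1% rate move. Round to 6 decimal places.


d1 = 0.1240523705; d2 = -0.2433710909
phi(d1) = 0.3958844004; exp(-qT) = 0.9925280548; exp(-rT) = 0.9111935003
N(-d2) = 0.5961410316
Rho = -K*T*exp(-rT)*N(-d2) = -1.0800 * 1.5000 * 0.9111935003 * 0.5961410316 = -0.879984

Answer: Rho = -0.879984


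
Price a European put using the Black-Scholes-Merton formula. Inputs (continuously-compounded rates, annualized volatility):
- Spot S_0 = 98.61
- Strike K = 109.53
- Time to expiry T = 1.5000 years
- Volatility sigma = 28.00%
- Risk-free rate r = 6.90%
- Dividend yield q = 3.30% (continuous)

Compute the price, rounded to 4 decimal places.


d1 = (ln(S/K) + (r - q + 0.5*sigma^2) * T) / (sigma * sqrt(T)) = 0.02267000
d2 = d1 - sigma * sqrt(T) = -0.32025856
exp(-rT) = 0.90167602; exp(-qT) = 0.95170516
P = K * exp(-rT) * N(-d2) - S_0 * exp(-qT) * N(-d1)
N(-d1) = 0.49095675; N(-d2) = 0.62561383
P = 109.5300 * 0.90167602 * 0.62561383 - 98.6100 * 0.95170516 * 0.49095675 = 15.7108

Answer: Price = 15.7108


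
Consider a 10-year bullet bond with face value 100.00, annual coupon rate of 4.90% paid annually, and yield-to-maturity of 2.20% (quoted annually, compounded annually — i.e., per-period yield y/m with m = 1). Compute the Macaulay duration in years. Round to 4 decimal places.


Coupon per period c = face * coupon_rate / m = 4.900000
Periods per year m = 1; per-period yield y/m = 0.022000
Number of cashflows N = 10
Cashflows (t years, CF_t, discount factor 1/(1+y/m)^(m*t), PV):
  t = 1.0000: CF_t = 4.900000, DF = 0.978474, PV = 4.794521
  t = 2.0000: CF_t = 4.900000, DF = 0.957411, PV = 4.691312
  t = 3.0000: CF_t = 4.900000, DF = 0.936801, PV = 4.590325
  t = 4.0000: CF_t = 4.900000, DF = 0.916635, PV = 4.491511
  t = 5.0000: CF_t = 4.900000, DF = 0.896903, PV = 4.394825
  t = 6.0000: CF_t = 4.900000, DF = 0.877596, PV = 4.300220
  t = 7.0000: CF_t = 4.900000, DF = 0.858704, PV = 4.207652
  t = 8.0000: CF_t = 4.900000, DF = 0.840220, PV = 4.117076
  t = 9.0000: CF_t = 4.900000, DF = 0.822133, PV = 4.028450
  t = 10.0000: CF_t = 104.900000, DF = 0.804435, PV = 84.385248
Price P = sum_t PV_t = 124.001140
Macaulay numerator sum_t t * PV_t:
  t * PV_t at t = 1.0000: 4.794521
  t * PV_t at t = 2.0000: 9.382623
  t * PV_t at t = 3.0000: 13.770974
  t * PV_t at t = 4.0000: 17.966045
  t * PV_t at t = 5.0000: 21.974126
  t * PV_t at t = 6.0000: 25.801322
  t * PV_t at t = 7.0000: 29.453564
  t * PV_t at t = 8.0000: 32.936610
  t * PV_t at t = 9.0000: 36.256053
  t * PV_t at t = 10.0000: 843.852478
Macaulay duration D = (sum_t t * PV_t) / P = 1036.188316 / 124.001140 = 8.356281

Answer: Macaulay duration = 8.3563 years


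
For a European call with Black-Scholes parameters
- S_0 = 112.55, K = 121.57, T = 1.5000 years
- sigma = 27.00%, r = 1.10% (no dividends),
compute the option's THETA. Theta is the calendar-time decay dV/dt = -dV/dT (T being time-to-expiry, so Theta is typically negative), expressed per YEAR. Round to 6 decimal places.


Answer: Theta = -5.426917

Derivation:
d1 = -0.0178953709; d2 = -0.3485764862
phi(d1) = 0.3988784060; exp(-qT) = 1.0000000000; exp(-rT) = 0.9836353794
Theta = -S*exp(-qT)*phi(d1)*sigma/(2*sqrt(T)) - r*K*exp(-rT)*N(d2) + q*S*exp(-qT)*N(d1)
N(d1) = 0.4928611609; N(d2) = 0.3637036415; sqrt(T) = 1.2247448714
Term 1 = -112.5500 * 1.0000000000 * 0.3988784060 * 0.2700 / (2 * 1.2247448714) = -4.9485067151
Term 2 = -0.0110 * 121.5700 * 0.9836353794 * 0.3637036415 = -0.4784107087
Term 3 = 0 (no dividend yield, q = 0)
Theta = -4.9485067151 + (-0.4784107087) + (0.0000000000) = -5.426917


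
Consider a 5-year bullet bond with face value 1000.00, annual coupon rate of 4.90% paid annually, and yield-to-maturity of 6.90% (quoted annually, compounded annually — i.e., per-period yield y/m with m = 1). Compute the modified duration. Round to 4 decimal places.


Coupon per period c = face * coupon_rate / m = 49.000000
Periods per year m = 1; per-period yield y/m = 0.069000
Number of cashflows N = 5
Cashflows (t years, CF_t, discount factor 1/(1+y/m)^(m*t), PV):
  t = 1.0000: CF_t = 49.000000, DF = 0.935454, PV = 45.837231
  t = 2.0000: CF_t = 49.000000, DF = 0.875074, PV = 42.878607
  t = 3.0000: CF_t = 49.000000, DF = 0.818591, PV = 40.110952
  t = 4.0000: CF_t = 49.000000, DF = 0.765754, PV = 37.521938
  t = 5.0000: CF_t = 1049.000000, DF = 0.716327, PV = 751.427288
Price P = sum_t PV_t = 917.776015
First compute Macaulay numerator sum_t t * PV_t:
  t * PV_t at t = 1.0000: 45.837231
  t * PV_t at t = 2.0000: 85.757214
  t * PV_t at t = 3.0000: 120.332855
  t * PV_t at t = 4.0000: 150.087751
  t * PV_t at t = 5.0000: 3757.136438
Macaulay duration D = 4159.151489 / 917.776015 = 4.531772
Modified duration = D / (1 + y/m) = 4.531772 / (1 + 0.069000) = 4.239263

Answer: Modified duration = 4.2393


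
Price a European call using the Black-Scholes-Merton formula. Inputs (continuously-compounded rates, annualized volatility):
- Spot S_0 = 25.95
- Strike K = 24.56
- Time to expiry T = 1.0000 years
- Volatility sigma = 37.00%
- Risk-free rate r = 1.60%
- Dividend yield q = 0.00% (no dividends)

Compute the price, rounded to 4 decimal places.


Answer: Price = 4.6348

Derivation:
d1 = (ln(S/K) + (r - q + 0.5*sigma^2) * T) / (sigma * sqrt(T)) = 0.37703380
d2 = d1 - sigma * sqrt(T) = 0.00703380
exp(-rT) = 0.98412732; exp(-qT) = 1.00000000
C = S_0 * exp(-qT) * N(d1) - K * exp(-rT) * N(d2)
N(d1) = 0.64692576; N(d2) = 0.50280606
C = 25.9500 * 1.00000000 * 0.64692576 - 24.5600 * 0.98412732 * 0.50280606 = 4.6348


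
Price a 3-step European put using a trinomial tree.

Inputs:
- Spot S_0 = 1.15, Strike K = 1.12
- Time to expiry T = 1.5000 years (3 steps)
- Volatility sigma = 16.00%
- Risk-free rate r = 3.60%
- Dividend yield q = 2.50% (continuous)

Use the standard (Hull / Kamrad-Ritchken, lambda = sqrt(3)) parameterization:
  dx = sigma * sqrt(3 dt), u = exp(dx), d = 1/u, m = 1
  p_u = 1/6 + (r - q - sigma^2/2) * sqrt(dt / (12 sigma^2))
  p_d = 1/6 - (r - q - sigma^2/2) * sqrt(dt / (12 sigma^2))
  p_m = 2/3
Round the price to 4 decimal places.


Answer: Price = V(0,0) = 0.0604

Derivation:
dt = T/N = 0.500000; dx = sigma*sqrt(3*dt) = 0.195959
u = exp(dx) = 1.216477; d = 1/u = 0.822046
p_u = 0.164370, p_m = 0.666667, p_d = 0.168963
Discount per step: exp(-r*dt) = 0.982161
Stock lattice S(k, j) with j the centered position index:
  k=0: S(0,+0) = 1.1500
  k=1: S(1,-1) = 0.9454; S(1,+0) = 1.1500; S(1,+1) = 1.3989
  k=2: S(2,-2) = 0.7771; S(2,-1) = 0.9454; S(2,+0) = 1.1500; S(2,+1) = 1.3989; S(2,+2) = 1.7018
  k=3: S(3,-3) = 0.6388; S(3,-2) = 0.7771; S(3,-1) = 0.9454; S(3,+0) = 1.1500; S(3,+1) = 1.3989; S(3,+2) = 1.7018; S(3,+3) = 2.0702
Terminal payoffs V(N, j) = max(K - S_T, 0):
  V(3,-3) = 0.481169; V(3,-2) = 0.342877; V(3,-1) = 0.174647; V(3,+0) = 0.000000; V(3,+1) = 0.000000; V(3,+2) = 0.000000; V(3,+3) = 0.000000
Backward induction: V(k, j) = exp(-r*dt) * [p_u * V(k+1, j+1) + p_m * V(k+1, j) + p_d * V(k+1, j-1)]
  V(2,-2) = exp(-r*dt) * [p_u*0.174647 + p_m*0.342877 + p_d*0.481169] = 0.332551
  V(2,-1) = exp(-r*dt) * [p_u*0.000000 + p_m*0.174647 + p_d*0.342877] = 0.171255
  V(2,+0) = exp(-r*dt) * [p_u*0.000000 + p_m*0.000000 + p_d*0.174647] = 0.028983
  V(2,+1) = exp(-r*dt) * [p_u*0.000000 + p_m*0.000000 + p_d*0.000000] = 0.000000
  V(2,+2) = exp(-r*dt) * [p_u*0.000000 + p_m*0.000000 + p_d*0.000000] = 0.000000
  V(1,-1) = exp(-r*dt) * [p_u*0.028983 + p_m*0.171255 + p_d*0.332551] = 0.171998
  V(1,+0) = exp(-r*dt) * [p_u*0.000000 + p_m*0.028983 + p_d*0.171255] = 0.047397
  V(1,+1) = exp(-r*dt) * [p_u*0.000000 + p_m*0.000000 + p_d*0.028983] = 0.004810
  V(0,+0) = exp(-r*dt) * [p_u*0.004810 + p_m*0.047397 + p_d*0.171998] = 0.060353


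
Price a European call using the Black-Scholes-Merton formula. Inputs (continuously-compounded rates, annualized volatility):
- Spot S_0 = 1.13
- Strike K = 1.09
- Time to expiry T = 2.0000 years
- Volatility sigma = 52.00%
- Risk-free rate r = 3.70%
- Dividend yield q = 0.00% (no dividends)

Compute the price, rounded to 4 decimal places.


d1 = (ln(S/K) + (r - q + 0.5*sigma^2) * T) / (sigma * sqrt(T)) = 0.51733011
d2 = d1 - sigma * sqrt(T) = -0.21806094
exp(-rT) = 0.92867169; exp(-qT) = 1.00000000
C = S_0 * exp(-qT) * N(d1) - K * exp(-rT) * N(d2)
N(d1) = 0.69753713; N(d2) = 0.41369082
C = 1.1300 * 1.00000000 * 0.69753713 - 1.0900 * 0.92867169 * 0.41369082 = 0.3695

Answer: Price = 0.3695


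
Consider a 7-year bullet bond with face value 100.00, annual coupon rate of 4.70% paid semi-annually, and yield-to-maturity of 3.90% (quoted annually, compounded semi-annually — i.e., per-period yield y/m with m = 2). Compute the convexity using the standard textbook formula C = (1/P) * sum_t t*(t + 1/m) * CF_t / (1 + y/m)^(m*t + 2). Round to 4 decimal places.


Answer: Convexity = 41.6715

Derivation:
Coupon per period c = face * coupon_rate / m = 2.350000
Periods per year m = 2; per-period yield y/m = 0.019500
Number of cashflows N = 14
Cashflows (t years, CF_t, discount factor 1/(1+y/m)^(m*t), PV):
  t = 0.5000: CF_t = 2.350000, DF = 0.980873, PV = 2.305051
  t = 1.0000: CF_t = 2.350000, DF = 0.962112, PV = 2.260963
  t = 1.5000: CF_t = 2.350000, DF = 0.943709, PV = 2.217717
  t = 2.0000: CF_t = 2.350000, DF = 0.925659, PV = 2.175299
  t = 2.5000: CF_t = 2.350000, DF = 0.907954, PV = 2.133692
  t = 3.0000: CF_t = 2.350000, DF = 0.890588, PV = 2.092881
  t = 3.5000: CF_t = 2.350000, DF = 0.873553, PV = 2.052850
  t = 4.0000: CF_t = 2.350000, DF = 0.856845, PV = 2.013585
  t = 4.5000: CF_t = 2.350000, DF = 0.840456, PV = 1.975071
  t = 5.0000: CF_t = 2.350000, DF = 0.824380, PV = 1.937294
  t = 5.5000: CF_t = 2.350000, DF = 0.808613, PV = 1.900239
  t = 6.0000: CF_t = 2.350000, DF = 0.793146, PV = 1.863894
  t = 6.5000: CF_t = 2.350000, DF = 0.777976, PV = 1.828243
  t = 7.0000: CF_t = 102.350000, DF = 0.763095, PV = 78.102804
Price P = sum_t PV_t = 104.859584
Convexity numerator sum_t t*(t + 1/m) * CF_t / (1+y/m)^(m*t + 2):
  t = 0.5000: term = 1.108859
  t = 1.0000: term = 3.262948
  t = 1.5000: term = 6.401076
  t = 2.0000: term = 10.464404
  t = 2.5000: term = 15.396376
  t = 3.0000: term = 21.142645
  t = 3.5000: term = 27.650999
  t = 4.0000: term = 34.871294
  t = 4.5000: term = 42.755388
  t = 5.0000: term = 51.257072
  t = 5.5000: term = 60.332012
  t = 6.0000: term = 69.937684
  t = 6.5000: term = 80.033315
  t = 7.0000: term = 3945.040523
Convexity = (1/P) * sum = 4369.654595 / 104.859584 = 41.671485


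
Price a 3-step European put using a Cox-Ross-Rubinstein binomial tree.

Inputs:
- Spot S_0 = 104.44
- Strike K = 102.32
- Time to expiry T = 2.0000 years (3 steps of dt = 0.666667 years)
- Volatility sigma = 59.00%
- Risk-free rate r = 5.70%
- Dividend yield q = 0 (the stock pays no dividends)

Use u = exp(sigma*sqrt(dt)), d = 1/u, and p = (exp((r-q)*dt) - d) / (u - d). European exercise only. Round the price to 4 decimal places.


Answer: Price = V(0,0) = 27.7805

Derivation:
dt = T/N = 0.666667
u = exp(sigma*sqrt(dt)) = 1.618877; d = 1/u = 0.617712
p = (exp((r-q)*dt) - d) / (u - d) = 0.420529
Discount per step: exp(-r*dt) = 0.962713
Stock lattice S(k, i) with i counting down-moves:
  k=0: S(0,0) = 104.4400
  k=1: S(1,0) = 169.0756; S(1,1) = 64.5138
  k=2: S(2,0) = 273.7126; S(2,1) = 104.4400; S(2,2) = 39.8510
  k=3: S(3,0) = 443.1072; S(3,1) = 169.0756; S(3,2) = 64.5138; S(3,3) = 24.6164
Terminal payoffs V(N, i) = max(K - S_T, 0):
  V(3,0) = 0.000000; V(3,1) = 0.000000; V(3,2) = 37.806161; V(3,3) = 77.703578
Backward induction: V(k, i) = exp(-r*dt) * [p * V(k+1, i) + (1-p) * V(k+1, i+1)].
  V(2,0) = exp(-r*dt) * [p*0.000000 + (1-p)*0.000000] = 0.000000
  V(2,1) = exp(-r*dt) * [p*0.000000 + (1-p)*37.806161] = 21.090700
  V(2,2) = exp(-r*dt) * [p*37.806161 + (1-p)*77.703578] = 58.653817
  V(1,0) = exp(-r*dt) * [p*0.000000 + (1-p)*21.090700] = 11.765744
  V(1,1) = exp(-r*dt) * [p*21.090700 + (1-p)*58.653817] = 41.259404
  V(0,0) = exp(-r*dt) * [p*11.765744 + (1-p)*41.259404] = 27.780488


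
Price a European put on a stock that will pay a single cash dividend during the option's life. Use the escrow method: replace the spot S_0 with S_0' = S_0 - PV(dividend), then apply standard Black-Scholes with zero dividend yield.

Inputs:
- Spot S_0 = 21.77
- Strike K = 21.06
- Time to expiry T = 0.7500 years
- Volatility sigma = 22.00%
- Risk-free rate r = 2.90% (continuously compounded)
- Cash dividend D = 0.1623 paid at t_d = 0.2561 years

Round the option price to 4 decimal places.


PV(D) = D * exp(-r * t_d) = 0.1623 * 0.99260061 = 0.16109908
S_0' = S_0 - PV(D) = 21.7700 - 0.16109908 = 21.60890092
d1 = (ln(S_0'/K) + (r + sigma^2/2)*T) / (sigma*sqrt(T)) = 0.34446713
d2 = d1 - sigma*sqrt(T) = 0.15394154
exp(-rT) = 0.97848483
N(-d1) = 0.36524751; N(-d2) = 0.43882791
P = K * exp(-rT) * N(-d2) - S_0' * N(-d1) = 21.0600 * 0.97848483 * 0.43882791 - 21.60890092 * 0.36524751 = 1.1503

Answer: Price = 1.1503


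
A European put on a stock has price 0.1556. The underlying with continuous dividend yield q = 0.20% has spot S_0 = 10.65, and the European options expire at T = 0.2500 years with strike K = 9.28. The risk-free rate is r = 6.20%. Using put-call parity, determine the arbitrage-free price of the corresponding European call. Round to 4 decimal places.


Put-call parity: C - P = S_0 * exp(-qT) - K * exp(-rT).
S_0 * exp(-qT) = 10.6500 * 0.99950012 = 10.64467633
K * exp(-rT) = 9.2800 * 0.98461951 = 9.13726902
C = P + S*exp(-qT) - K*exp(-rT)
C = 0.1556 + 10.64467633 - 9.13726902 = 1.6630

Answer: Call price = 1.6630


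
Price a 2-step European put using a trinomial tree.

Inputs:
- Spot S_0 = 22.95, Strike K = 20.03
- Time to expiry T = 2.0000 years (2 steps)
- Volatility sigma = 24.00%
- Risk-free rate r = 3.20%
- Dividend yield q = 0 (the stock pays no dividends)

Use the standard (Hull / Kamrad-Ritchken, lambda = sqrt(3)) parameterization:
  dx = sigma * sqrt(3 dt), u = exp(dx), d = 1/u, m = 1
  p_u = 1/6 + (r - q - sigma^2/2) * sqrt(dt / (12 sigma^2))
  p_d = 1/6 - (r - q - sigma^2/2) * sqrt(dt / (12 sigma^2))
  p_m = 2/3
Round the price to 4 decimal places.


Answer: Price = V(0,0) = 1.2444

Derivation:
dt = T/N = 1.000000; dx = sigma*sqrt(3*dt) = 0.415692
u = exp(dx) = 1.515419; d = 1/u = 0.659883
p_u = 0.170516, p_m = 0.666667, p_d = 0.162818
Discount per step: exp(-r*dt) = 0.968507
Stock lattice S(k, j) with j the centered position index:
  k=0: S(0,+0) = 22.9500
  k=1: S(1,-1) = 15.1443; S(1,+0) = 22.9500; S(1,+1) = 34.7789
  k=2: S(2,-2) = 9.9935; S(2,-1) = 15.1443; S(2,+0) = 22.9500; S(2,+1) = 34.7789; S(2,+2) = 52.7046
Terminal payoffs V(N, j) = max(K - S_T, 0):
  V(2,-2) = 10.036513; V(2,-1) = 4.885677; V(2,+0) = 0.000000; V(2,+1) = 0.000000; V(2,+2) = 0.000000
Backward induction: V(k, j) = exp(-r*dt) * [p_u * V(k+1, j+1) + p_m * V(k+1, j) + p_d * V(k+1, j-1)]
  V(1,-1) = exp(-r*dt) * [p_u*0.000000 + p_m*4.885677 + p_d*10.036513] = 4.737198
  V(1,+0) = exp(-r*dt) * [p_u*0.000000 + p_m*0.000000 + p_d*4.885677] = 0.770422
  V(1,+1) = exp(-r*dt) * [p_u*0.000000 + p_m*0.000000 + p_d*0.000000] = 0.000000
  V(0,+0) = exp(-r*dt) * [p_u*0.000000 + p_m*0.770422 + p_d*4.737198] = 1.244448


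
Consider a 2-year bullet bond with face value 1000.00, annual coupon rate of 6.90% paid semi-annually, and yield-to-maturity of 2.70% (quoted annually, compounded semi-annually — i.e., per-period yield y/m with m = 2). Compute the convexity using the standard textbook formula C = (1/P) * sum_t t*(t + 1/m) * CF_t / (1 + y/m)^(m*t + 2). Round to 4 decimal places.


Coupon per period c = face * coupon_rate / m = 34.500000
Periods per year m = 2; per-period yield y/m = 0.013500
Number of cashflows N = 4
Cashflows (t years, CF_t, discount factor 1/(1+y/m)^(m*t), PV):
  t = 0.5000: CF_t = 34.500000, DF = 0.986680, PV = 34.040454
  t = 1.0000: CF_t = 34.500000, DF = 0.973537, PV = 33.587029
  t = 1.5000: CF_t = 34.500000, DF = 0.960569, PV = 33.139644
  t = 2.0000: CF_t = 1034.500000, DF = 0.947774, PV = 980.472648
Price P = sum_t PV_t = 1081.239775
Convexity numerator sum_t t*(t + 1/m) * CF_t / (1+y/m)^(m*t + 2):
  t = 0.5000: term = 16.569822
  t = 1.0000: term = 49.047327
  t = 1.5000: term = 96.788015
  t = 2.0000: term = 4772.632355
Convexity = (1/P) * sum = 4935.037519 / 1081.239775 = 4.564240

Answer: Convexity = 4.5642


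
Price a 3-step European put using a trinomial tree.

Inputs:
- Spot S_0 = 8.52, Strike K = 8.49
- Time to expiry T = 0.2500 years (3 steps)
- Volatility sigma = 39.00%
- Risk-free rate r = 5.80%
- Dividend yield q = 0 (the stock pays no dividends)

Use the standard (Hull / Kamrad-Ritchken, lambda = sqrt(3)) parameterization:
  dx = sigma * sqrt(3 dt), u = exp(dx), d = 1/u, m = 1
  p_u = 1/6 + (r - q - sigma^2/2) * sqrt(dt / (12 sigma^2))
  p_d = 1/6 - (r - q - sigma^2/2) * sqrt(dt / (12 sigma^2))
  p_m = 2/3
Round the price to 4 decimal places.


Answer: Price = V(0,0) = 0.5265

Derivation:
dt = T/N = 0.083333; dx = sigma*sqrt(3*dt) = 0.195000
u = exp(dx) = 1.215311; d = 1/u = 0.822835
p_u = 0.162810, p_m = 0.666667, p_d = 0.170524
Discount per step: exp(-r*dt) = 0.995178
Stock lattice S(k, j) with j the centered position index:
  k=0: S(0,+0) = 8.5200
  k=1: S(1,-1) = 7.0106; S(1,+0) = 8.5200; S(1,+1) = 10.3544
  k=2: S(2,-2) = 5.7685; S(2,-1) = 7.0106; S(2,+0) = 8.5200; S(2,+1) = 10.3544; S(2,+2) = 12.5839
  k=3: S(3,-3) = 4.7465; S(3,-2) = 5.7685; S(3,-1) = 7.0106; S(3,+0) = 8.5200; S(3,+1) = 10.3544; S(3,+2) = 12.5839; S(3,+3) = 15.2933
Terminal payoffs V(N, j) = max(K - S_T, 0):
  V(3,-3) = 3.743458; V(3,-2) = 2.721475; V(3,-1) = 1.479449; V(3,+0) = 0.000000; V(3,+1) = 0.000000; V(3,+2) = 0.000000; V(3,+3) = 0.000000
Backward induction: V(k, j) = exp(-r*dt) * [p_u * V(k+1, j+1) + p_m * V(k+1, j) + p_d * V(k+1, j-1)]
  V(2,-2) = exp(-r*dt) * [p_u*1.479449 + p_m*2.721475 + p_d*3.743458] = 2.680546
  V(2,-1) = exp(-r*dt) * [p_u*0.000000 + p_m*1.479449 + p_d*2.721475] = 1.443381
  V(2,+0) = exp(-r*dt) * [p_u*0.000000 + p_m*0.000000 + p_d*1.479449] = 0.251064
  V(2,+1) = exp(-r*dt) * [p_u*0.000000 + p_m*0.000000 + p_d*0.000000] = 0.000000
  V(2,+2) = exp(-r*dt) * [p_u*0.000000 + p_m*0.000000 + p_d*0.000000] = 0.000000
  V(1,-1) = exp(-r*dt) * [p_u*0.251064 + p_m*1.443381 + p_d*2.680546] = 1.453185
  V(1,+0) = exp(-r*dt) * [p_u*0.000000 + p_m*0.251064 + p_d*1.443381] = 0.411513
  V(1,+1) = exp(-r*dt) * [p_u*0.000000 + p_m*0.000000 + p_d*0.251064] = 0.042606
  V(0,+0) = exp(-r*dt) * [p_u*0.042606 + p_m*0.411513 + p_d*1.453185] = 0.526530


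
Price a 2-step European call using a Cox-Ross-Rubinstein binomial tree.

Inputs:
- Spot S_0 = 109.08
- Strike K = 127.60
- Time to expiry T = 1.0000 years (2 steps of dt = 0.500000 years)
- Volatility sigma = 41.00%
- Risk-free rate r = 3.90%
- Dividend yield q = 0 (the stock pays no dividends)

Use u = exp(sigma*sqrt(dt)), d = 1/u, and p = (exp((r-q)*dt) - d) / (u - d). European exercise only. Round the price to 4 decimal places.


dt = T/N = 0.500000
u = exp(sigma*sqrt(dt)) = 1.336312; d = 1/u = 0.748328
p = (exp((r-q)*dt) - d) / (u - d) = 0.461515
Discount per step: exp(-r*dt) = 0.980689
Stock lattice S(k, i) with i counting down-moves:
  k=0: S(0,0) = 109.0800
  k=1: S(1,0) = 145.7649; S(1,1) = 81.6276
  k=2: S(2,0) = 194.7875; S(2,1) = 109.0800; S(2,2) = 61.0842
Terminal payoffs V(N, i) = max(S_T - K, 0):
  V(2,0) = 67.187480; V(2,1) = 0.000000; V(2,2) = 0.000000
Backward induction: V(k, i) = exp(-r*dt) * [p * V(k+1, i) + (1-p) * V(k+1, i+1)].
  V(1,0) = exp(-r*dt) * [p*67.187480 + (1-p)*0.000000] = 30.409204
  V(1,1) = exp(-r*dt) * [p*0.000000 + (1-p)*0.000000] = 0.000000
  V(0,0) = exp(-r*dt) * [p*30.409204 + (1-p)*0.000000] = 13.763274

Answer: Price = V(0,0) = 13.7633


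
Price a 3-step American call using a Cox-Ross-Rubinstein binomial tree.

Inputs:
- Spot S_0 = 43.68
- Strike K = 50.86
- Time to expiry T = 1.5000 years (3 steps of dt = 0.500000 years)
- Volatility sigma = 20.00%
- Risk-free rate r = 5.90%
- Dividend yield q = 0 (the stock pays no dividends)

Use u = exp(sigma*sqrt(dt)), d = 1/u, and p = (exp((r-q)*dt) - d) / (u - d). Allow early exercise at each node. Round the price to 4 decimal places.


dt = T/N = 0.500000
u = exp(sigma*sqrt(dt)) = 1.151910; d = 1/u = 0.868123
p = (exp((r-q)*dt) - d) / (u - d) = 0.570203
Discount per step: exp(-r*dt) = 0.970931
Stock lattice S(k, i) with i counting down-moves:
  k=0: S(0,0) = 43.6800
  k=1: S(1,0) = 50.3154; S(1,1) = 37.9196
  k=2: S(2,0) = 57.9588; S(2,1) = 43.6800; S(2,2) = 32.9189
  k=3: S(3,0) = 66.7634; S(3,1) = 50.3154; S(3,2) = 37.9196; S(3,3) = 28.5777
Terminal payoffs V(N, i) = max(S_T - K, 0):
  V(3,0) = 15.903358; V(3,1) = 0.000000; V(3,2) = 0.000000; V(3,3) = 0.000000
Backward induction: V(k, i) = exp(-r*dt) * [p * V(k+1, i) + (1-p) * V(k+1, i+1)]; then take max(V_cont, immediate exercise) for American.
  V(2,0) = exp(-r*dt) * [p*15.903358 + (1-p)*0.000000] = 8.804545; exercise = 7.098837; V(2,0) = max -> 8.804545
  V(2,1) = exp(-r*dt) * [p*0.000000 + (1-p)*0.000000] = 0.000000; exercise = 0.000000; V(2,1) = max -> 0.000000
  V(2,2) = exp(-r*dt) * [p*0.000000 + (1-p)*0.000000] = 0.000000; exercise = 0.000000; V(2,2) = max -> 0.000000
  V(1,0) = exp(-r*dt) * [p*8.804545 + (1-p)*0.000000] = 4.874443; exercise = 0.000000; V(1,0) = max -> 4.874443
  V(1,1) = exp(-r*dt) * [p*0.000000 + (1-p)*0.000000] = 0.000000; exercise = 0.000000; V(1,1) = max -> 0.000000
  V(0,0) = exp(-r*dt) * [p*4.874443 + (1-p)*0.000000] = 2.698628; exercise = 0.000000; V(0,0) = max -> 2.698628

Answer: Price = V(0,0) = 2.6986


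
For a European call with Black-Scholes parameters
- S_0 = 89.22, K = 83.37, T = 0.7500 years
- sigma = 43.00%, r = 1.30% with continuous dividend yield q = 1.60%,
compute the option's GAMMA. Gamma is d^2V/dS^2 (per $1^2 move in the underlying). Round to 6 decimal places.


Answer: Gamma = 0.011111

Derivation:
d1 = 0.3622649982; d2 = -0.0101259254
phi(d1) = 0.3736048848; exp(-qT) = 0.9880717129; exp(-rT) = 0.9902973771
Gamma = exp(-qT) * phi(d1) / (S * sigma * sqrt(T)) = 0.9880717129 * 0.3736048848 / (89.2200 * 0.4300 * 0.8660254038) = 0.011111


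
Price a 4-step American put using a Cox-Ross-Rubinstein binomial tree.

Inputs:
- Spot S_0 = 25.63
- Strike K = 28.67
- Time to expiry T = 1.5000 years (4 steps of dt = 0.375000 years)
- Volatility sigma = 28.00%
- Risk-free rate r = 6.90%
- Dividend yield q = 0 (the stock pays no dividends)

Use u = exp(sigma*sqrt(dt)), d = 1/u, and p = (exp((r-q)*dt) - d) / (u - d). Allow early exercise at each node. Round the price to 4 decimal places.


dt = T/N = 0.375000
u = exp(sigma*sqrt(dt)) = 1.187042; d = 1/u = 0.842430
p = (exp((r-q)*dt) - d) / (u - d) = 0.533303
Discount per step: exp(-r*dt) = 0.974457
Stock lattice S(k, i) with i counting down-moves:
  k=0: S(0,0) = 25.6300
  k=1: S(1,0) = 30.4239; S(1,1) = 21.5915
  k=2: S(2,0) = 36.1144; S(2,1) = 25.6300; S(2,2) = 18.1893
  k=3: S(3,0) = 42.8693; S(3,1) = 30.4239; S(3,2) = 21.5915; S(3,3) = 15.3232
  k=4: S(4,0) = 50.8877; S(4,1) = 36.1144; S(4,2) = 25.6300; S(4,3) = 18.1893; S(4,4) = 12.9088
Terminal payoffs V(N, i) = max(K - S_T, 0):
  V(4,0) = 0.000000; V(4,1) = 0.000000; V(4,2) = 3.040000; V(4,3) = 10.480673; V(4,4) = 15.761237
Backward induction: V(k, i) = exp(-r*dt) * [p * V(k+1, i) + (1-p) * V(k+1, i+1)]; then take max(V_cont, immediate exercise) for American.
  V(3,0) = exp(-r*dt) * [p*0.000000 + (1-p)*0.000000] = 0.000000; exercise = 0.000000; V(3,0) = max -> 0.000000
  V(3,1) = exp(-r*dt) * [p*0.000000 + (1-p)*3.040000] = 1.382519; exercise = 0.000000; V(3,1) = max -> 1.382519
  V(3,2) = exp(-r*dt) * [p*3.040000 + (1-p)*10.480673] = 6.346189; exercise = 7.078510; V(3,2) = max -> 7.078510
  V(3,3) = exp(-r*dt) * [p*10.480673 + (1-p)*15.761237] = 12.614438; exercise = 13.346759; V(3,3) = max -> 13.346759
  V(2,0) = exp(-r*dt) * [p*0.000000 + (1-p)*1.382519] = 0.628737; exercise = 0.000000; V(2,0) = max -> 0.628737
  V(2,1) = exp(-r*dt) * [p*1.382519 + (1-p)*7.078510] = 3.937606; exercise = 3.040000; V(2,1) = max -> 3.937606
  V(2,2) = exp(-r*dt) * [p*7.078510 + (1-p)*13.346759] = 9.748352; exercise = 10.480673; V(2,2) = max -> 10.480673
  V(1,0) = exp(-r*dt) * [p*0.628737 + (1-p)*3.937606] = 2.117471; exercise = 0.000000; V(1,0) = max -> 2.117471
  V(1,1) = exp(-r*dt) * [p*3.937606 + (1-p)*10.480673] = 6.812657; exercise = 7.078510; V(1,1) = max -> 7.078510
  V(0,0) = exp(-r*dt) * [p*2.117471 + (1-p)*7.078510] = 4.319546; exercise = 3.040000; V(0,0) = max -> 4.319546

Answer: Price = V(0,0) = 4.3195


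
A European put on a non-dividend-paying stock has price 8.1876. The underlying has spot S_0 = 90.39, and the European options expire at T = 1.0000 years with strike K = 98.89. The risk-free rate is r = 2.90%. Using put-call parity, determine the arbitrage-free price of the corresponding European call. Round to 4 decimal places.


Answer: Call price = 2.5142

Derivation:
Put-call parity: C - P = S_0 * exp(-qT) - K * exp(-rT).
S_0 * exp(-qT) = 90.3900 * 1.00000000 = 90.39000000
K * exp(-rT) = 98.8900 * 0.97141646 = 96.06337417
C = P + S*exp(-qT) - K*exp(-rT)
C = 8.1876 + 90.39000000 - 96.06337417 = 2.5142


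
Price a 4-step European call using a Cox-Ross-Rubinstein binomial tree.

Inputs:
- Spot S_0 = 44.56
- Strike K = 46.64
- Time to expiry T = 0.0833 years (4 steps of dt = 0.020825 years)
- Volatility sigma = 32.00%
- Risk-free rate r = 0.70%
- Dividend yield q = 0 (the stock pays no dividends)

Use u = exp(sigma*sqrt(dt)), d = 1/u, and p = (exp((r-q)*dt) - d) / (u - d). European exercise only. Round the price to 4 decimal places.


dt = T/N = 0.020825
u = exp(sigma*sqrt(dt)) = 1.047262; d = 1/u = 0.954871
p = (exp((r-q)*dt) - d) / (u - d) = 0.490035
Discount per step: exp(-r*dt) = 0.999854
Stock lattice S(k, i) with i counting down-moves:
  k=0: S(0,0) = 44.5600
  k=1: S(1,0) = 46.6660; S(1,1) = 42.5491
  k=2: S(2,0) = 48.8715; S(2,1) = 44.5600; S(2,2) = 40.6289
  k=3: S(3,0) = 51.1812; S(3,1) = 46.6660; S(3,2) = 42.5491; S(3,3) = 38.7953
  k=4: S(4,0) = 53.6001; S(4,1) = 48.8715; S(4,2) = 44.5600; S(4,3) = 40.6289; S(4,4) = 37.0446
Terminal payoffs V(N, i) = max(S_T - K, 0):
  V(4,0) = 6.960143; V(4,1) = 2.231488; V(4,2) = 0.000000; V(4,3) = 0.000000; V(4,4) = 0.000000
Backward induction: V(k, i) = exp(-r*dt) * [p * V(k+1, i) + (1-p) * V(k+1, i+1)].
  V(3,0) = exp(-r*dt) * [p*6.960143 + (1-p)*2.231488] = 4.548033
  V(3,1) = exp(-r*dt) * [p*2.231488 + (1-p)*0.000000] = 1.093349
  V(3,2) = exp(-r*dt) * [p*0.000000 + (1-p)*0.000000] = 0.000000
  V(3,3) = exp(-r*dt) * [p*0.000000 + (1-p)*0.000000] = 0.000000
  V(2,0) = exp(-r*dt) * [p*4.548033 + (1-p)*1.093349] = 2.785859
  V(2,1) = exp(-r*dt) * [p*1.093349 + (1-p)*0.000000] = 0.535701
  V(2,2) = exp(-r*dt) * [p*0.000000 + (1-p)*0.000000] = 0.000000
  V(1,0) = exp(-r*dt) * [p*2.785859 + (1-p)*0.535701] = 1.638119
  V(1,1) = exp(-r*dt) * [p*0.535701 + (1-p)*0.000000] = 0.262474
  V(0,0) = exp(-r*dt) * [p*1.638119 + (1-p)*0.262474] = 0.936452

Answer: Price = V(0,0) = 0.9365


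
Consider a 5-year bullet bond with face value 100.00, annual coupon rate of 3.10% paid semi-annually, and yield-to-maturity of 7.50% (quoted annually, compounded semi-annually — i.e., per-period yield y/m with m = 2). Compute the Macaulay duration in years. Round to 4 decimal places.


Answer: Macaulay duration = 4.6269 years

Derivation:
Coupon per period c = face * coupon_rate / m = 1.550000
Periods per year m = 2; per-period yield y/m = 0.037500
Number of cashflows N = 10
Cashflows (t years, CF_t, discount factor 1/(1+y/m)^(m*t), PV):
  t = 0.5000: CF_t = 1.550000, DF = 0.963855, PV = 1.493976
  t = 1.0000: CF_t = 1.550000, DF = 0.929017, PV = 1.439977
  t = 1.5000: CF_t = 1.550000, DF = 0.895438, PV = 1.387929
  t = 2.0000: CF_t = 1.550000, DF = 0.863073, PV = 1.337763
  t = 2.5000: CF_t = 1.550000, DF = 0.831878, PV = 1.289410
  t = 3.0000: CF_t = 1.550000, DF = 0.801810, PV = 1.242805
  t = 3.5000: CF_t = 1.550000, DF = 0.772829, PV = 1.197885
  t = 4.0000: CF_t = 1.550000, DF = 0.744895, PV = 1.154588
  t = 4.5000: CF_t = 1.550000, DF = 0.717971, PV = 1.112855
  t = 5.0000: CF_t = 101.550000, DF = 0.692020, PV = 70.274680
Price P = sum_t PV_t = 81.931868
Macaulay numerator sum_t t * PV_t:
  t * PV_t at t = 0.5000: 0.746988
  t * PV_t at t = 1.0000: 1.439977
  t * PV_t at t = 1.5000: 2.081894
  t * PV_t at t = 2.0000: 2.675527
  t * PV_t at t = 2.5000: 3.223526
  t * PV_t at t = 3.0000: 3.728416
  t * PV_t at t = 3.5000: 4.192596
  t * PV_t at t = 4.0000: 4.618350
  t * PV_t at t = 4.5000: 5.007849
  t * PV_t at t = 5.0000: 351.373398
Macaulay duration D = (sum_t t * PV_t) / P = 379.088520 / 81.931868 = 4.626875


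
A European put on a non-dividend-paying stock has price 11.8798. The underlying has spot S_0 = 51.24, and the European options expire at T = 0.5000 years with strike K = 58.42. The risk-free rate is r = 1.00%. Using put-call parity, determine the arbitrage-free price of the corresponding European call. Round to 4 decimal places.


Put-call parity: C - P = S_0 * exp(-qT) - K * exp(-rT).
S_0 * exp(-qT) = 51.2400 * 1.00000000 = 51.24000000
K * exp(-rT) = 58.4200 * 0.99501248 = 58.12862903
C = P + S*exp(-qT) - K*exp(-rT)
C = 11.8798 + 51.24000000 - 58.12862903 = 4.9912

Answer: Call price = 4.9912


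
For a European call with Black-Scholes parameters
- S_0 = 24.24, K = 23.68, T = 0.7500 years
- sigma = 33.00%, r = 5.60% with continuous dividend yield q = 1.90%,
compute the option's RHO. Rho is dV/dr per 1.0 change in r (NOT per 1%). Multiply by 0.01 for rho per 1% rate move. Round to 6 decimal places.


d1 = 0.3217795284; d2 = 0.0359911452
phi(d1) = 0.3788141492; exp(-qT) = 0.9858510507; exp(-rT) = 0.9588697806
N(d2) = 0.5143552902
Rho = K*T*exp(-rT)*N(d2) = 23.6800 * 0.7500 * 0.9588697806 * 0.5143552902 = 8.759227

Answer: Rho = 8.759227


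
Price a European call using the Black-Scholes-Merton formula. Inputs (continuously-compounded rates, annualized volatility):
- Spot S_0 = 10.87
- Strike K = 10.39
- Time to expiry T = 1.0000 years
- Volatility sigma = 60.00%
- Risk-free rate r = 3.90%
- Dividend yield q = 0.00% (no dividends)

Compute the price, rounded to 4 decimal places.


Answer: Price = 2.9221

Derivation:
d1 = (ln(S/K) + (r - q + 0.5*sigma^2) * T) / (sigma * sqrt(T)) = 0.44027149
d2 = d1 - sigma * sqrt(T) = -0.15972851
exp(-rT) = 0.96175071; exp(-qT) = 1.00000000
C = S_0 * exp(-qT) * N(d1) - K * exp(-rT) * N(d2)
N(d1) = 0.67012976; N(d2) = 0.43654747
C = 10.8700 * 1.00000000 * 0.67012976 - 10.3900 * 0.96175071 * 0.43654747 = 2.9221


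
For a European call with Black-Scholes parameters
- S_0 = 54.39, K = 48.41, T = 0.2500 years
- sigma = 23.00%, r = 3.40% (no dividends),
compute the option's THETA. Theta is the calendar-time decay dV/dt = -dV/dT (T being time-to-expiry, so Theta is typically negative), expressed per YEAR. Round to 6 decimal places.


d1 = 1.1442296477; d2 = 1.0292296477
phi(d1) = 0.2073039352; exp(-qT) = 1.0000000000; exp(-rT) = 0.9915360229
Theta = -S*exp(-qT)*phi(d1)*sigma/(2*sqrt(T)) - r*K*exp(-rT)*N(d2) + q*S*exp(-qT)*N(d1)
N(d1) = 0.8737357946; N(d2) = 0.8483141132; sqrt(T) = 0.5000000000
Term 1 = -54.3900 * 1.0000000000 * 0.2073039352 * 0.2300 / (2 * 0.5000000000) = -2.5933100382
Term 2 = -0.0340 * 48.4100 * 0.9915360229 * 0.8483141132 = -1.3844560992
Term 3 = 0 (no dividend yield, q = 0)
Theta = -2.5933100382 + (-1.3844560992) + (0.0000000000) = -3.977766

Answer: Theta = -3.977766


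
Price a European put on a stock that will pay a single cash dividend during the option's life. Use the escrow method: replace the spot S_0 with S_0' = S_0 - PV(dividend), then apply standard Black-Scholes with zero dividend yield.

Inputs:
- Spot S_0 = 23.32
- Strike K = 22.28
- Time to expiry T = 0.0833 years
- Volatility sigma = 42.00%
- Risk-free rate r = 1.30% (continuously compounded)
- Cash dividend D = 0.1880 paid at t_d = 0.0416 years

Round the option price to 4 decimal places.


Answer: Price = 0.7138

Derivation:
PV(D) = D * exp(-r * t_d) = 0.1880 * 0.99945935 = 0.18789836
S_0' = S_0 - PV(D) = 23.3200 - 0.18789836 = 23.13210164
d1 = (ln(S_0'/K) + (r + sigma^2/2)*T) / (sigma*sqrt(T)) = 0.37916303
d2 = d1 - sigma*sqrt(T) = 0.25794373
exp(-rT) = 0.99891769
N(-d1) = 0.35228340; N(-d2) = 0.39822517
P = K * exp(-rT) * N(-d2) - S_0' * N(-d1) = 22.2800 * 0.99891769 * 0.39822517 - 23.13210164 * 0.35228340 = 0.7138


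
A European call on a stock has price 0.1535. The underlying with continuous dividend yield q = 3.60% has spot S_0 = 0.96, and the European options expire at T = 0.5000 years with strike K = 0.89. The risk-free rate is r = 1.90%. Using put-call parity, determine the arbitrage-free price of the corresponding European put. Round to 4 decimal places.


Answer: Put price = 0.0922

Derivation:
Put-call parity: C - P = S_0 * exp(-qT) - K * exp(-rT).
S_0 * exp(-qT) = 0.9600 * 0.98216103 = 0.94287459
K * exp(-rT) = 0.8900 * 0.99054498 = 0.88158503
P = C - S*exp(-qT) + K*exp(-rT)
P = 0.1535 - 0.94287459 + 0.88158503 = 0.0922


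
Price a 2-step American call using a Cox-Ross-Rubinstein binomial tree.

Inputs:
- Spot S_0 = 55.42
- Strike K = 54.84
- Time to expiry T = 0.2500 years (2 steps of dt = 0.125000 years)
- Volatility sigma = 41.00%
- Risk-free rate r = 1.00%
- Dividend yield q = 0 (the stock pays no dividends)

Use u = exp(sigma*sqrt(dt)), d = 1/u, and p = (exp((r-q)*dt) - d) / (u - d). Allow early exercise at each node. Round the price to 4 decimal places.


dt = T/N = 0.125000
u = exp(sigma*sqrt(dt)) = 1.155990; d = 1/u = 0.865060
p = (exp((r-q)*dt) - d) / (u - d) = 0.468123
Discount per step: exp(-r*dt) = 0.998751
Stock lattice S(k, i) with i counting down-moves:
  k=0: S(0,0) = 55.4200
  k=1: S(1,0) = 64.0650; S(1,1) = 47.9416
  k=2: S(2,0) = 74.0584; S(2,1) = 55.4200; S(2,2) = 41.4723
Terminal payoffs V(N, i) = max(S_T - K, 0):
  V(2,0) = 19.218426; V(2,1) = 0.580000; V(2,2) = 0.000000
Backward induction: V(k, i) = exp(-r*dt) * [p * V(k+1, i) + (1-p) * V(k+1, i+1)]; then take max(V_cont, immediate exercise) for American.
  V(1,0) = exp(-r*dt) * [p*19.218426 + (1-p)*0.580000] = 9.293458; exercise = 9.224951; V(1,0) = max -> 9.293458
  V(1,1) = exp(-r*dt) * [p*0.580000 + (1-p)*0.000000] = 0.271172; exercise = 0.000000; V(1,1) = max -> 0.271172
  V(0,0) = exp(-r*dt) * [p*9.293458 + (1-p)*0.271172] = 4.489100; exercise = 0.580000; V(0,0) = max -> 4.489100

Answer: Price = V(0,0) = 4.4891


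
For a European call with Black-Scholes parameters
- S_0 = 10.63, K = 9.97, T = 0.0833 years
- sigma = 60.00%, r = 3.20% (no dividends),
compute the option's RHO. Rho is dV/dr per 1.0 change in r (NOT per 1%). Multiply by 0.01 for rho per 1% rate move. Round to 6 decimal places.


d1 = 0.4721314454; d2 = 0.2989610091
phi(d1) = 0.3568668328; exp(-qT) = 1.0000000000; exp(-rT) = 0.9973379496
N(d2) = 0.6175151020
Rho = K*T*exp(-rT)*N(d2) = 9.9700 * 0.0833 * 0.9973379496 * 0.6175151020 = 0.511482

Answer: Rho = 0.511482
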